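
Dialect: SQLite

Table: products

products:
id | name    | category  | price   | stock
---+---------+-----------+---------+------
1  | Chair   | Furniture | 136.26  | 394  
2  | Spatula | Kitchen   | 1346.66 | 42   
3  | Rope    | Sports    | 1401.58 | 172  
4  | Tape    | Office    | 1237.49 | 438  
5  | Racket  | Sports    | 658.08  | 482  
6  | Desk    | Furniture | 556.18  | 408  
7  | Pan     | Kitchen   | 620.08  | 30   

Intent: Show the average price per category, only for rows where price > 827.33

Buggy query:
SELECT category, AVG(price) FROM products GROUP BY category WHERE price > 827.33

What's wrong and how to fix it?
Bug: WHERE cannot follow GROUP BY

Fix: Move the WHERE clause before GROUP BY

Corrected query:
SELECT category, AVG(price) FROM products WHERE price > 827.33 GROUP BY category

Result:
category | AVG(price)
---------+-----------
Kitchen  | 1346.66   
Office   | 1237.49   
Sports   | 1401.58   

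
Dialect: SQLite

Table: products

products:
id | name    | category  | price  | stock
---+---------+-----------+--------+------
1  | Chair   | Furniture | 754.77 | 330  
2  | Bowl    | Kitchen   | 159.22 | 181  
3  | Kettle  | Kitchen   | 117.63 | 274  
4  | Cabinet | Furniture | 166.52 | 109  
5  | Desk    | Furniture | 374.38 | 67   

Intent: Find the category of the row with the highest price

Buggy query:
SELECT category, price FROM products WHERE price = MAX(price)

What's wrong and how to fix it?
Bug: MAX(price) is an aggregate and cannot be used directly in WHERE

Fix: Use a subquery: WHERE price = (SELECT MAX(price) FROM products)

Corrected query:
SELECT category, price FROM products WHERE price = (SELECT MAX(price) FROM products)

Result:
category  | price 
----------+-------
Furniture | 754.77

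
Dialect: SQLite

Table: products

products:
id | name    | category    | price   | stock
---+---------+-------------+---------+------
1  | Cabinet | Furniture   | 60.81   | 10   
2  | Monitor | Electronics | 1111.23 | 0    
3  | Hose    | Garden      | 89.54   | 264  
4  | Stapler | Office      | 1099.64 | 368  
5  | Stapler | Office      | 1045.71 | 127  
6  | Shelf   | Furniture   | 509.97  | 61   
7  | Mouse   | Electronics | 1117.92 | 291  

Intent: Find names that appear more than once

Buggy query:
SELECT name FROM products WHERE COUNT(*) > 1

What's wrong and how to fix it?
Bug: WHERE can't reference COUNT(*); aggregates are computed after WHERE

Fix: Group first, then use HAVING for the count condition

Corrected query:
SELECT name FROM products GROUP BY name HAVING COUNT(*) > 1

Result:
name   
-------
Stapler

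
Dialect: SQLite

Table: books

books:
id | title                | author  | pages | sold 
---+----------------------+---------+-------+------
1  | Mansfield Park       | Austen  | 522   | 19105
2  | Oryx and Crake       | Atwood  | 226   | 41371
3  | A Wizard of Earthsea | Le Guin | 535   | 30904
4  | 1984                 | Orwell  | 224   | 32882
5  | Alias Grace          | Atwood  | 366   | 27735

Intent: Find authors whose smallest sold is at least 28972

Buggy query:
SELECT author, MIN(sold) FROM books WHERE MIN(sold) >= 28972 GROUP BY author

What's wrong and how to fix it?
Bug: Aggregates like MIN are computed per group after WHERE runs

Fix: Replace WHERE with HAVING after the GROUP BY

Corrected query:
SELECT author, MIN(sold) FROM books GROUP BY author HAVING MIN(sold) >= 28972

Result:
author  | MIN(sold)
--------+----------
Le Guin | 30904    
Orwell  | 32882    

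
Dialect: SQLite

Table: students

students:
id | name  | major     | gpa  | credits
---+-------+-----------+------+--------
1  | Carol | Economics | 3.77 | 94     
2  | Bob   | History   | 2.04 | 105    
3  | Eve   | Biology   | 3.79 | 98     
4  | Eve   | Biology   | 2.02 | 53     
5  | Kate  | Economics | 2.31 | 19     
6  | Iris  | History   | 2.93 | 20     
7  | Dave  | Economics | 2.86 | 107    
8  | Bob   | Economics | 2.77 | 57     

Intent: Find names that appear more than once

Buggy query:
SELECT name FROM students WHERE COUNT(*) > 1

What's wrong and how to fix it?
Bug: WHERE can't reference COUNT(*); aggregates are computed after WHERE

Fix: GROUP BY name, then filter groups with HAVING COUNT(*) > 1

Corrected query:
SELECT name FROM students GROUP BY name HAVING COUNT(*) > 1

Result:
name
----
Bob 
Eve 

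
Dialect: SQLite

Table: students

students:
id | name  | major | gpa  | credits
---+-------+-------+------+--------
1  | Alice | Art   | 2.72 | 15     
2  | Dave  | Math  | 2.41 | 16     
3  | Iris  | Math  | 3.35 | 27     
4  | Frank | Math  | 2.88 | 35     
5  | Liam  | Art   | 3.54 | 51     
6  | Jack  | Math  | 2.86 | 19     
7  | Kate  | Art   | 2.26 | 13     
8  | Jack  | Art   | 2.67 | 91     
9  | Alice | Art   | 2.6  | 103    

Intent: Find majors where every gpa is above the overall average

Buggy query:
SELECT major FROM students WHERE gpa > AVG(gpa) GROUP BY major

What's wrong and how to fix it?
Bug: AVG() is an aggregate; it can't sit directly in WHERE

Fix: Compute the overall average in a scalar subquery and compare each group's MIN against it in HAVING

Corrected query:
SELECT major FROM students GROUP BY major HAVING MIN(gpa) > (SELECT AVG(gpa) FROM students)

Result:
(no rows)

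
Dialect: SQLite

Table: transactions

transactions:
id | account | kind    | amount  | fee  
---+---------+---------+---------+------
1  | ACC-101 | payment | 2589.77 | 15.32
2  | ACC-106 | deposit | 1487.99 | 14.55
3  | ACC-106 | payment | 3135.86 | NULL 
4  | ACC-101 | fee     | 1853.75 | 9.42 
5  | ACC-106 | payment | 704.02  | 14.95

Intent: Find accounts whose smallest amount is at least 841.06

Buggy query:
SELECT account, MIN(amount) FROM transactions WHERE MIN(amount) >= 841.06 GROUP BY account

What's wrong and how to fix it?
Bug: MIN() in WHERE is a misuse of aggregate

Fix: Replace WHERE with HAVING after the GROUP BY

Corrected query:
SELECT account, MIN(amount) FROM transactions GROUP BY account HAVING MIN(amount) >= 841.06

Result:
account | MIN(amount)
--------+------------
ACC-101 | 1853.75    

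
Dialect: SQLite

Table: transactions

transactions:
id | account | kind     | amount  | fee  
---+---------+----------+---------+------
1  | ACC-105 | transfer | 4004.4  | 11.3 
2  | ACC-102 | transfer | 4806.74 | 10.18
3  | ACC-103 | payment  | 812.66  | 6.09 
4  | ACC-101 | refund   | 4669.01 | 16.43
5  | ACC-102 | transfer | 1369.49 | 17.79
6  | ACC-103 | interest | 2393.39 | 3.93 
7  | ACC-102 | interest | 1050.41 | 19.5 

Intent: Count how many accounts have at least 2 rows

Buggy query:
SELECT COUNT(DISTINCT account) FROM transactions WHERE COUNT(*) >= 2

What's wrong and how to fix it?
Bug: WHERE filters individual rows, not groups, so a group-level COUNT is invalid there

Fix: Group first with HAVING COUNT(*) >= 2, then COUNT the resulting groups

Corrected query:
SELECT COUNT(*) FROM (SELECT account FROM transactions GROUP BY account HAVING COUNT(*) >= 2)

Result:
COUNT(*)
--------
2       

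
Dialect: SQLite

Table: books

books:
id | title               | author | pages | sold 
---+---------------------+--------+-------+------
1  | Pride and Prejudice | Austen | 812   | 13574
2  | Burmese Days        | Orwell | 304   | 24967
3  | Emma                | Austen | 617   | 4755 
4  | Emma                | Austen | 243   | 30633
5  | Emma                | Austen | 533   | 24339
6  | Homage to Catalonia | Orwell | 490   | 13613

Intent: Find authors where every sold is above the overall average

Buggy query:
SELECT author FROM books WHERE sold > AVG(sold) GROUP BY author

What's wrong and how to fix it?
Bug: AVG() is an aggregate; it can't sit directly in WHERE

Fix: Use a subquery for AVG and a HAVING MIN(...) filter so the condition holds for every row in the group

Corrected query:
SELECT author FROM books GROUP BY author HAVING MIN(sold) > (SELECT AVG(sold) FROM books)

Result:
(no rows)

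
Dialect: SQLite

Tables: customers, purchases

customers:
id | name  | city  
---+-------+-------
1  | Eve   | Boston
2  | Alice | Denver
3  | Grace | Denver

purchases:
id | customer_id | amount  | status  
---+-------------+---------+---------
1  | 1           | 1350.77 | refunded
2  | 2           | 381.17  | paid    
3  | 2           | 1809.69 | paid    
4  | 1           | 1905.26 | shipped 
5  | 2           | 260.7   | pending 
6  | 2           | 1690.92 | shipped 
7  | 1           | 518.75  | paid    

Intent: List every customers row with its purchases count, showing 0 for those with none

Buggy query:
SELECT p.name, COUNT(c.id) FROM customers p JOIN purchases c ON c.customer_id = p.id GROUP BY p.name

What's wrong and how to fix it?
Bug: INNER JOIN drops customers rows that have no matching purchases rows

Fix: Use LEFT JOIN so parents without children still appear (COUNT(c.id) gives 0)

Corrected query:
SELECT p.name, COUNT(c.id) FROM customers p LEFT JOIN purchases c ON c.customer_id = p.id GROUP BY p.name

Result:
name  | COUNT(c.id)
------+------------
Alice | 4          
Eve   | 3          
Grace | 0          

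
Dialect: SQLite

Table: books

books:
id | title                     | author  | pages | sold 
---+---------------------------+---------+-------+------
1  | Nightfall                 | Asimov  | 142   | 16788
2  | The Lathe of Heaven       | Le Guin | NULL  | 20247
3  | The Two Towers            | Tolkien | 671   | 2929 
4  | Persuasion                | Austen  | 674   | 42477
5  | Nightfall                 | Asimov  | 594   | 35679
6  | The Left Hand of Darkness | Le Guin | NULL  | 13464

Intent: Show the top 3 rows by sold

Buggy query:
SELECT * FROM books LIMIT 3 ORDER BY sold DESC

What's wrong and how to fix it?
Bug: LIMIT must come after ORDER BY

Fix: Sort with ORDER BY, then apply LIMIT

Corrected query:
SELECT * FROM books ORDER BY sold DESC LIMIT 3

Result:
id | title               | author  | pages | sold 
---+---------------------+---------+-------+------
4  | Persuasion          | Austen  | 674   | 42477
5  | Nightfall           | Asimov  | 594   | 35679
2  | The Lathe of Heaven | Le Guin | NULL  | 20247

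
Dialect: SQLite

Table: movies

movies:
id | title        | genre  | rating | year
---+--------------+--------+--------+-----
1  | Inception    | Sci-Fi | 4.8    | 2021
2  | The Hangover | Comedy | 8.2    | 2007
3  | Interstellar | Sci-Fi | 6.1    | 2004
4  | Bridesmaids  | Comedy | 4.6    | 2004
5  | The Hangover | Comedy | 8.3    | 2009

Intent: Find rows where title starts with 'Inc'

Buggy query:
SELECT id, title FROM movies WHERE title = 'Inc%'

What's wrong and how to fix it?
Bug: '=' compares the literal string including the % character; pattern matching needs LIKE

Fix: Replace '=' with LIKE so 'Inc%' is treated as a pattern

Corrected query:
SELECT id, title FROM movies WHERE title LIKE 'Inc%'

Result:
id | title    
---+----------
1  | Inception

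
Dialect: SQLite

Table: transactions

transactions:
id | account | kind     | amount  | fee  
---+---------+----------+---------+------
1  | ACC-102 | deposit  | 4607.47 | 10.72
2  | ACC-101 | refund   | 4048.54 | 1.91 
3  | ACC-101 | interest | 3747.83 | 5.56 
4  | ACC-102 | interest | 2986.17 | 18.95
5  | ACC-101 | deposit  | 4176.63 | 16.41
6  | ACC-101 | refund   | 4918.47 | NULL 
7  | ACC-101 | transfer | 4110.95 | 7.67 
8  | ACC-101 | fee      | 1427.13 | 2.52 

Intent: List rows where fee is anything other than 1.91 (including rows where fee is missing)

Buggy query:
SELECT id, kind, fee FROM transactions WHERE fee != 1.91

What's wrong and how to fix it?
Bug: Inequality against NULL is unknown, not true; rows with NULL are dropped

Fix: Handle NULL separately with IS NULL alongside the inequality

Corrected query:
SELECT id, kind, fee FROM transactions WHERE fee != 1.91 OR fee IS NULL

Result:
id | kind     | fee  
---+----------+------
1  | deposit  | 10.72
3  | interest | 5.56 
4  | interest | 18.95
5  | deposit  | 16.41
6  | refund   | NULL 
7  | transfer | 7.67 
8  | fee      | 2.52 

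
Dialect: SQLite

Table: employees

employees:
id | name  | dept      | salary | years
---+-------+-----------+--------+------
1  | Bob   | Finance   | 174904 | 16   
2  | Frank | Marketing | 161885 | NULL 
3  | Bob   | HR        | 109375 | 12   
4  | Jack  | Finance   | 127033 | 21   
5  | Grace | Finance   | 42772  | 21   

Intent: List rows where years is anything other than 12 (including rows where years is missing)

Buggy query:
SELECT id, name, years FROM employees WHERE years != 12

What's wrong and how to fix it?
Bug: Inequality against NULL is unknown, not true; rows with NULL are dropped

Fix: Add an explicit OR years IS NULL to include the missing-value rows

Corrected query:
SELECT id, name, years FROM employees WHERE years != 12 OR years IS NULL

Result:
id | name  | years
---+-------+------
1  | Bob   | 16   
2  | Frank | NULL 
4  | Jack  | 21   
5  | Grace | 21   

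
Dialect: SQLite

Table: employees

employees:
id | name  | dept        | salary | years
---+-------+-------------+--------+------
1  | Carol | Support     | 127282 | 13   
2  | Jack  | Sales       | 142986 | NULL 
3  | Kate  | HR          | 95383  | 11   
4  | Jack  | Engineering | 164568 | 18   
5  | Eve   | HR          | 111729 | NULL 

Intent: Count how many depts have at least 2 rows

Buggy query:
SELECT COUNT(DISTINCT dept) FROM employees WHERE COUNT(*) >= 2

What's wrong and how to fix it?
Bug: COUNT(*) cannot appear in WHERE; the per-group count doesn't exist yet

Fix: Use a subquery that GROUPs and filters with HAVING, then count its rows

Corrected query:
SELECT COUNT(*) FROM (SELECT dept FROM employees GROUP BY dept HAVING COUNT(*) >= 2)

Result:
COUNT(*)
--------
1       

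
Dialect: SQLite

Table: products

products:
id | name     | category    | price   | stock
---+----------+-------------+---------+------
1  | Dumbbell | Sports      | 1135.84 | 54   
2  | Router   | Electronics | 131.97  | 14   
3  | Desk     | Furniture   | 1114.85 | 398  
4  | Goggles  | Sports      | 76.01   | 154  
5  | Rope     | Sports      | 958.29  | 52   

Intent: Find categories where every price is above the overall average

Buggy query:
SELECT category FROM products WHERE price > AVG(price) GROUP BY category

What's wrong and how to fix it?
Bug: AVG() is an aggregate; it can't sit directly in WHERE

Fix: Compute the overall average in a scalar subquery and compare each group's MIN against it in HAVING

Corrected query:
SELECT category FROM products GROUP BY category HAVING MIN(price) > (SELECT AVG(price) FROM products)

Result:
category 
---------
Furniture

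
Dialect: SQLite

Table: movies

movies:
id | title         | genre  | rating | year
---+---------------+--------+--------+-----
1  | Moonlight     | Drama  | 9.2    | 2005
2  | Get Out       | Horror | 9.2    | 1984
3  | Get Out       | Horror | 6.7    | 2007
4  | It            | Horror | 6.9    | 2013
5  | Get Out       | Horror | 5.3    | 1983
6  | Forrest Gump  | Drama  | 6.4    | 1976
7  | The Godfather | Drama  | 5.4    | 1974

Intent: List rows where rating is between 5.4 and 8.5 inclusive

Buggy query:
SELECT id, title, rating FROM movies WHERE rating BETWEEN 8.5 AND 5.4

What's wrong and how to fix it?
Bug: The bounds are reversed; BETWEEN a AND b requires a <= b to match anything

Fix: Write BETWEEN 5.4 AND 8.5

Corrected query:
SELECT id, title, rating FROM movies WHERE rating BETWEEN 5.4 AND 8.5

Result:
id | title         | rating
---+---------------+-------
3  | Get Out       | 6.7   
4  | It            | 6.9   
6  | Forrest Gump  | 6.4   
7  | The Godfather | 5.4   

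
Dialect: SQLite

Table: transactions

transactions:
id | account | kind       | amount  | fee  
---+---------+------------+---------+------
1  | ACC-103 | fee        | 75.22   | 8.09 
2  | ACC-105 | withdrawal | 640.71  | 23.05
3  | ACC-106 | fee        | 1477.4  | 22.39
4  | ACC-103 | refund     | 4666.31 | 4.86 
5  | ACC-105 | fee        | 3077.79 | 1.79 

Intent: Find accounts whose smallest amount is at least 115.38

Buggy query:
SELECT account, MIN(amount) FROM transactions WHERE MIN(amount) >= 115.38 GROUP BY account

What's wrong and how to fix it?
Bug: Aggregates like MIN are computed per group after WHERE runs

Fix: Use HAVING for the per-group MIN condition

Corrected query:
SELECT account, MIN(amount) FROM transactions GROUP BY account HAVING MIN(amount) >= 115.38

Result:
account | MIN(amount)
--------+------------
ACC-105 | 640.71     
ACC-106 | 1477.4     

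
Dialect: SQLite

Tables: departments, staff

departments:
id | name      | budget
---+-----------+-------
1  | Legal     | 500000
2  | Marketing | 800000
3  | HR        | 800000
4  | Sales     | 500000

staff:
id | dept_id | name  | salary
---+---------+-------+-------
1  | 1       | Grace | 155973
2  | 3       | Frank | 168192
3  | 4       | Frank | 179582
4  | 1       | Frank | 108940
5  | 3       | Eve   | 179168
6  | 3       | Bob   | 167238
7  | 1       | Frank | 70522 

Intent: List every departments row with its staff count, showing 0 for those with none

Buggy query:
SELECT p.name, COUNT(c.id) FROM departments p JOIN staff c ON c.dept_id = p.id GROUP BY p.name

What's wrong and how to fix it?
Bug: INNER JOIN drops departments rows that have no matching staff rows

Fix: Use LEFT JOIN so parents without children still appear (COUNT(c.id) gives 0)

Corrected query:
SELECT p.name, COUNT(c.id) FROM departments p LEFT JOIN staff c ON c.dept_id = p.id GROUP BY p.name

Result:
name      | COUNT(c.id)
----------+------------
HR        | 3          
Legal     | 3          
Marketing | 0          
Sales     | 1          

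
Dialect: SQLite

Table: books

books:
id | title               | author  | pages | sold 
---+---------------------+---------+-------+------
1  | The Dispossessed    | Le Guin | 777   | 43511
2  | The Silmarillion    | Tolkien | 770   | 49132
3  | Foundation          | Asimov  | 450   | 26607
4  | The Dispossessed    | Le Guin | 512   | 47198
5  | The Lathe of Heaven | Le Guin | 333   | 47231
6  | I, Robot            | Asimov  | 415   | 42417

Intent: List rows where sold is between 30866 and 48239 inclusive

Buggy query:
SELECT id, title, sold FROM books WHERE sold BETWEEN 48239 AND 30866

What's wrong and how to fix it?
Bug: The bounds are reversed; BETWEEN a AND b requires a <= b to match anything

Fix: Write BETWEEN 30866 AND 48239

Corrected query:
SELECT id, title, sold FROM books WHERE sold BETWEEN 30866 AND 48239

Result:
id | title               | sold 
---+---------------------+------
1  | The Dispossessed    | 43511
4  | The Dispossessed    | 47198
5  | The Lathe of Heaven | 47231
6  | I, Robot            | 42417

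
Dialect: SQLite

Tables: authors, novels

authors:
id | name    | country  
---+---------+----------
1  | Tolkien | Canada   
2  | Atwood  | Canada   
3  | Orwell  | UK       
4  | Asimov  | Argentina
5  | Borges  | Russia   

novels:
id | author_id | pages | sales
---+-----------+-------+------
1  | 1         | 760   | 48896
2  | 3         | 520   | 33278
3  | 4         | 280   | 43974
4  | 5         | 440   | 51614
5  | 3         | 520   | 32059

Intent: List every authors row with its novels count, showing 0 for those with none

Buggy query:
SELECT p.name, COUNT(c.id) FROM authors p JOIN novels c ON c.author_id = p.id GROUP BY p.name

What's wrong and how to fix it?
Bug: An inner join excludes parents with zero children

Fix: Use LEFT JOIN so parents without children still appear (COUNT(c.id) gives 0)

Corrected query:
SELECT p.name, COUNT(c.id) FROM authors p LEFT JOIN novels c ON c.author_id = p.id GROUP BY p.name

Result:
name    | COUNT(c.id)
--------+------------
Asimov  | 1          
Atwood  | 0          
Borges  | 1          
Orwell  | 2          
Tolkien | 1          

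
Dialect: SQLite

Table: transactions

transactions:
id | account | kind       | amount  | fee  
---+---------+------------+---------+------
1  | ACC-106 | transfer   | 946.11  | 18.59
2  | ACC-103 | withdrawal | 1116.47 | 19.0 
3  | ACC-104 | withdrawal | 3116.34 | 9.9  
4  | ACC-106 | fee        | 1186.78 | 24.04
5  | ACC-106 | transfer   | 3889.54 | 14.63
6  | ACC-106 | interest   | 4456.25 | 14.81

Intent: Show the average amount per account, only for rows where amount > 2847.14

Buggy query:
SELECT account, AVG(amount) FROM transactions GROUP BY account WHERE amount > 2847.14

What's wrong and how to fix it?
Bug: Row-level WHERE must come before GROUP BY in the clause order

Fix: Move the WHERE clause before GROUP BY

Corrected query:
SELECT account, AVG(amount) FROM transactions WHERE amount > 2847.14 GROUP BY account

Result:
account | AVG(amount)
--------+------------
ACC-104 | 3116.34    
ACC-106 | 4172.895   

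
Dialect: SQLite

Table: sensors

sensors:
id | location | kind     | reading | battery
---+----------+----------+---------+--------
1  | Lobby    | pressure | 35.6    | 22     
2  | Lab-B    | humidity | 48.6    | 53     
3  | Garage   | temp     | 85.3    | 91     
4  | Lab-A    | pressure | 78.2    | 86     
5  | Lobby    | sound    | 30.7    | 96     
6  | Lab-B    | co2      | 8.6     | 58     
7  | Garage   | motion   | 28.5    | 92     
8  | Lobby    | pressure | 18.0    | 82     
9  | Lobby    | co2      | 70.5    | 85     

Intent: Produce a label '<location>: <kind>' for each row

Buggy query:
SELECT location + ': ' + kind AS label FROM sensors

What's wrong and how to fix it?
Bug: '+' is numeric addition; on text columns SQLite converts them to 0 instead of concatenating

Fix: Replace + with || to concatenate text

Corrected query:
SELECT location || ': ' || kind AS label FROM sensors

Result:
label          
---------------
Lobby: pressure
Lab-B: humidity
Garage: temp   
Lab-A: pressure
Lobby: sound   
Lab-B: co2     
Garage: motion 
Lobby: pressure
Lobby: co2     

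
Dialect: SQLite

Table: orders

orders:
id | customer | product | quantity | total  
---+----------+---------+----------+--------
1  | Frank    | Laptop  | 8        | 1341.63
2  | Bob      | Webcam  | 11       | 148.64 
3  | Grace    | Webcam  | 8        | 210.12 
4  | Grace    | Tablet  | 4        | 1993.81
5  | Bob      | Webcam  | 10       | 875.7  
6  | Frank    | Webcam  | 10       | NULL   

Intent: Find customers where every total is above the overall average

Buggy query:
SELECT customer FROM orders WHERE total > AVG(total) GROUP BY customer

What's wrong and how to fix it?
Bug: WHERE evaluates per row before aggregation, so AVG() is unavailable

Fix: Use a subquery for AVG and a HAVING MIN(...) filter so the condition holds for every row in the group

Corrected query:
SELECT customer FROM orders GROUP BY customer HAVING MIN(total) > (SELECT AVG(total) FROM orders)

Result:
customer
--------
Frank   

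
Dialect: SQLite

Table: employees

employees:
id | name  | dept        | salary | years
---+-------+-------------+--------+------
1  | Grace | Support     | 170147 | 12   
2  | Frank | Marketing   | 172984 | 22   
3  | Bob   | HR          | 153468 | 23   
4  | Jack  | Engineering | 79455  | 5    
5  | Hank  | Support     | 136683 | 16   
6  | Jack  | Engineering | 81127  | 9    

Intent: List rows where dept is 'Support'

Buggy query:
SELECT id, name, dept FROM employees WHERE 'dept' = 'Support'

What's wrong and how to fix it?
Bug: 'dept' in single quotes is a string literal, not the column; the comparison is literal-vs-literal and never true

Fix: Reference the column as dept without single quotes

Corrected query:
SELECT id, name, dept FROM employees WHERE dept = 'Support'

Result:
id | name  | dept   
---+-------+--------
1  | Grace | Support
5  | Hank  | Support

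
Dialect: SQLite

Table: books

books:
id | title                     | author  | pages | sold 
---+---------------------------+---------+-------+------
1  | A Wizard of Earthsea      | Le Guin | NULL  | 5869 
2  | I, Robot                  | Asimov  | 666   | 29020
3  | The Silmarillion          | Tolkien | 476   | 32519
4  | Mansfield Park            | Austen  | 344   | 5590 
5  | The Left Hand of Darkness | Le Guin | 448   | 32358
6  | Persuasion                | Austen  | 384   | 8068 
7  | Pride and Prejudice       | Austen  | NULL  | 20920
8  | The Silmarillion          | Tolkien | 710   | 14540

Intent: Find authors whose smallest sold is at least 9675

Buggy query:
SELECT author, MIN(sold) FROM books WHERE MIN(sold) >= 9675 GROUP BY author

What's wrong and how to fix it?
Bug: MIN() in WHERE is a misuse of aggregate

Fix: Replace WHERE with HAVING after the GROUP BY

Corrected query:
SELECT author, MIN(sold) FROM books GROUP BY author HAVING MIN(sold) >= 9675

Result:
author  | MIN(sold)
--------+----------
Asimov  | 29020    
Tolkien | 14540    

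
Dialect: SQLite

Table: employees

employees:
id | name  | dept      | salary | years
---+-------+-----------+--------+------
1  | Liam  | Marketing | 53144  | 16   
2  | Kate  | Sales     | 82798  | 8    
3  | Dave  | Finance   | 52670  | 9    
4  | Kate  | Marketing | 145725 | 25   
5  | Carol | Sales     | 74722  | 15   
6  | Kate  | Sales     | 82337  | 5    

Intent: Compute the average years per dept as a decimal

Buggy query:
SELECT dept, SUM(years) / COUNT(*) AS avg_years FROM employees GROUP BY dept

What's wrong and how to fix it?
Bug: SUM(years) and COUNT(*) are both integers; the division truncates the fractional part

Fix: Cast one side to REAL so the division keeps the fractional part

Corrected query:
SELECT dept, SUM(years) * 1.0 / COUNT(*) AS avg_years FROM employees GROUP BY dept

Result:
dept      | avg_years
----------+----------
Finance   | 9        
Marketing | 20.5     
Sales     | 9.333333 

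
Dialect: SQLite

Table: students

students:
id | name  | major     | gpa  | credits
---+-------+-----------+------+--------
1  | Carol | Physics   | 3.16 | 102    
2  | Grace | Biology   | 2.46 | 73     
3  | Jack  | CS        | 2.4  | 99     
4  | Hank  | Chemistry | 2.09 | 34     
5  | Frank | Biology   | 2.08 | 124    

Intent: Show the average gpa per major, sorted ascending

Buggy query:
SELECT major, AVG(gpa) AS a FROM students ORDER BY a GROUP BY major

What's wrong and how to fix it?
Bug: GROUP BY must precede ORDER BY

Fix: Reorder: SELECT … FROM … GROUP BY … ORDER BY …

Corrected query:
SELECT major, AVG(gpa) AS a FROM students GROUP BY major ORDER BY a

Result:
major     | a   
----------+-----
Chemistry | 2.09
Biology   | 2.27
CS        | 2.4 
Physics   | 3.16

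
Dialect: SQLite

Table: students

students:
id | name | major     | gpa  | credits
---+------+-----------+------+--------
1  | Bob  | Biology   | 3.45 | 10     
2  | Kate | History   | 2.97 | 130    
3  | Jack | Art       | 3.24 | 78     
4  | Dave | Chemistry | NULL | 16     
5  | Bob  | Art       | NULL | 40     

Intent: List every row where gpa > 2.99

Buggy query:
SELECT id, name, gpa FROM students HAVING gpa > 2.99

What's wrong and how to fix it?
Bug: This is a non-aggregate query (no GROUP BY, no aggregates), so in SQLite the HAVING clause is invalid here; a row-level condition belongs in WHERE

Fix: Use WHERE for row-level filtering

Corrected query:
SELECT id, name, gpa FROM students WHERE gpa > 2.99

Result:
id | name | gpa 
---+------+-----
1  | Bob  | 3.45
3  | Jack | 3.24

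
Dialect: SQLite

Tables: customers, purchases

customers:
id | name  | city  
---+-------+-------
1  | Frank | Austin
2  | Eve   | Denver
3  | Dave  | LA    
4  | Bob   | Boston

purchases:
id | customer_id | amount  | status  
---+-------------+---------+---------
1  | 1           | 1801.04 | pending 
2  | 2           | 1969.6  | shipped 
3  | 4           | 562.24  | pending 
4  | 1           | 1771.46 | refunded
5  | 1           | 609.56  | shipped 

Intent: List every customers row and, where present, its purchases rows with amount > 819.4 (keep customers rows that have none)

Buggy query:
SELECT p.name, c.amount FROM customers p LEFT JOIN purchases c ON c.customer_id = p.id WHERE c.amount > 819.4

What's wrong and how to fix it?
Bug: A WHERE condition on the right-hand table after LEFT JOIN drops unmatched parents

Fix: Move the right-table condition into the ON clause so unmatched parents are kept

Corrected query:
SELECT p.name, c.amount FROM customers p LEFT JOIN purchases c ON c.customer_id = p.id AND c.amount > 819.4

Result:
name  | amount 
------+--------
Frank | 1771.46
Frank | 1801.04
Eve   | 1969.6 
Dave  | NULL   
Bob   | NULL   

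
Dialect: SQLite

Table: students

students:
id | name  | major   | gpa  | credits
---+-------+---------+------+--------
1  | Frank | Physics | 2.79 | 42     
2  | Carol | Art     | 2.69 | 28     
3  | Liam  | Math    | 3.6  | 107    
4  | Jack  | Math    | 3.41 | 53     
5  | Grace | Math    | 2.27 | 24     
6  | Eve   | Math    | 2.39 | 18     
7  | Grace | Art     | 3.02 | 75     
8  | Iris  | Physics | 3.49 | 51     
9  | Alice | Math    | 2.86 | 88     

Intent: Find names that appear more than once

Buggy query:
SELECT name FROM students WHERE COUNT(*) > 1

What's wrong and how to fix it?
Bug: COUNT(*) is an aggregate and cannot be used in WHERE

Fix: GROUP BY name, then filter groups with HAVING COUNT(*) > 1

Corrected query:
SELECT name FROM students GROUP BY name HAVING COUNT(*) > 1

Result:
name 
-----
Grace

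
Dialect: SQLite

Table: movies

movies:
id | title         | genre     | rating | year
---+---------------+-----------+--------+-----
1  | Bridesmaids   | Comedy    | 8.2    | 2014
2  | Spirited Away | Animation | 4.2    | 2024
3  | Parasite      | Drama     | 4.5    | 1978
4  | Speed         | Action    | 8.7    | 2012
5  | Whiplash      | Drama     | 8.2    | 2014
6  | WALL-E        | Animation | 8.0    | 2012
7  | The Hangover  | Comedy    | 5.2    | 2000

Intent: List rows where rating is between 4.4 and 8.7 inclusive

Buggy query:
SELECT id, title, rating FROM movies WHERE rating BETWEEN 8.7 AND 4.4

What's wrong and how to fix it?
Bug: BETWEEN expects the lower bound first; with 8.7 AND 4.4 the range is empty

Fix: Swap the bounds so the smaller value comes first

Corrected query:
SELECT id, title, rating FROM movies WHERE rating BETWEEN 4.4 AND 8.7

Result:
id | title        | rating
---+--------------+-------
1  | Bridesmaids  | 8.2   
3  | Parasite     | 4.5   
4  | Speed        | 8.7   
5  | Whiplash     | 8.2   
6  | WALL-E       | 8     
7  | The Hangover | 5.2   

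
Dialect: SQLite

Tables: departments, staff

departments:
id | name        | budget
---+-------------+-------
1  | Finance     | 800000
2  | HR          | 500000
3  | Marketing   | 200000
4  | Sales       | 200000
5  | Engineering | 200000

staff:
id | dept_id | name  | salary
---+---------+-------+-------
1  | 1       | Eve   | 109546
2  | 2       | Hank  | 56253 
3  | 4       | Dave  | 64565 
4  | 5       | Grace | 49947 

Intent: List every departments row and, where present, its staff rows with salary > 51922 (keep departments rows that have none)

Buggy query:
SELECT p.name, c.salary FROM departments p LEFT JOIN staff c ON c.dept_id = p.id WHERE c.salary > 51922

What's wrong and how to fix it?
Bug: A WHERE condition on the right-hand table after LEFT JOIN drops unmatched parents

Fix: Move the right-table condition into the ON clause so unmatched parents are kept

Corrected query:
SELECT p.name, c.salary FROM departments p LEFT JOIN staff c ON c.dept_id = p.id AND c.salary > 51922

Result:
name        | salary
------------+-------
Finance     | 109546
HR          | 56253 
Marketing   | NULL  
Sales       | 64565 
Engineering | NULL  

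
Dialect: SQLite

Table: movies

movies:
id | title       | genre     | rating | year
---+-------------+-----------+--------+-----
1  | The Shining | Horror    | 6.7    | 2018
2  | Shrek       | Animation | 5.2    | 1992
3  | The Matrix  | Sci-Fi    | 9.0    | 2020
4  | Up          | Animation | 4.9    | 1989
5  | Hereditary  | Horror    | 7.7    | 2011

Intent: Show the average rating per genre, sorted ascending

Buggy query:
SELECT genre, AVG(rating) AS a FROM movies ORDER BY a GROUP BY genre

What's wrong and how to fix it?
Bug: ORDER BY appears before GROUP BY; SQL clause order requires GROUP BY first

Fix: Reorder: SELECT … FROM … GROUP BY … ORDER BY …

Corrected query:
SELECT genre, AVG(rating) AS a FROM movies GROUP BY genre ORDER BY a

Result:
genre     | a   
----------+-----
Animation | 5.05
Horror    | 7.2 
Sci-Fi    | 9   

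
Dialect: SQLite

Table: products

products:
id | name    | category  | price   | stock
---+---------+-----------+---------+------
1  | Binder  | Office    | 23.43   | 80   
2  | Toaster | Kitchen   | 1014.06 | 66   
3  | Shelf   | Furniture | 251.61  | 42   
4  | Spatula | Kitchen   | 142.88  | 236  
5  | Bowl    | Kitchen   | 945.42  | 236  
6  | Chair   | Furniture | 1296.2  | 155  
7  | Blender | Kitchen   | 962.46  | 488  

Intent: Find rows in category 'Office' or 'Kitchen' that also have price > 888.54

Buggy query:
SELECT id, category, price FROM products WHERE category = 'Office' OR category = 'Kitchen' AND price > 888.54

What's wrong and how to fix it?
Bug: AND binds tighter than OR, so this parses as category = 'Office' OR (category = 'Kitchen' AND price > 888.54)

Fix: Group the OR with parentheses (or use IN), then AND the threshold

Corrected query:
SELECT id, category, price FROM products WHERE (category = 'Office' OR category = 'Kitchen') AND price > 888.54

Result:
id | category | price  
---+----------+--------
2  | Kitchen  | 1014.06
5  | Kitchen  | 945.42 
7  | Kitchen  | 962.46 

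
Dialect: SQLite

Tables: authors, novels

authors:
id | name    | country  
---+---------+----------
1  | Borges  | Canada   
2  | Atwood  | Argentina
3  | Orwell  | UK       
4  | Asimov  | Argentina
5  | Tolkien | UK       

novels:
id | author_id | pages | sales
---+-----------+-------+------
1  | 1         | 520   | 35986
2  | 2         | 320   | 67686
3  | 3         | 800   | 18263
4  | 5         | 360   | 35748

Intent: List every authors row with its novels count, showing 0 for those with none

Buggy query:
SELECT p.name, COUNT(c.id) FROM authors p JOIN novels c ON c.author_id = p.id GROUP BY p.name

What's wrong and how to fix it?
Bug: An inner join excludes parents with zero children

Fix: Switch to LEFT JOIN to retain unmatched parent rows

Corrected query:
SELECT p.name, COUNT(c.id) FROM authors p LEFT JOIN novels c ON c.author_id = p.id GROUP BY p.name

Result:
name    | COUNT(c.id)
--------+------------
Asimov  | 0          
Atwood  | 1          
Borges  | 1          
Orwell  | 1          
Tolkien | 1          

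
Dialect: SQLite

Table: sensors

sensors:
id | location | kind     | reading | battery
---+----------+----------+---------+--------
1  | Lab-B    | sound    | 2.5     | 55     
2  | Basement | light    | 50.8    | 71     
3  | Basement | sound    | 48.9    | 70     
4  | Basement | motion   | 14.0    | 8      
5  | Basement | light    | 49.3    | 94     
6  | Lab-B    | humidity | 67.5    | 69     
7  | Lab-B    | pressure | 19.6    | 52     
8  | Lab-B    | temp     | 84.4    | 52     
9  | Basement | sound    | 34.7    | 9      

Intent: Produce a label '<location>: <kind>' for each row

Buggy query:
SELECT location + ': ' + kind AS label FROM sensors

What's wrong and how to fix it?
Bug: '+' is numeric addition; on text columns SQLite converts them to 0 instead of concatenating

Fix: Use the || operator for string concatenation

Corrected query:
SELECT location || ': ' || kind AS label FROM sensors

Result:
label           
----------------
Lab-B: sound    
Basement: light 
Basement: sound 
Basement: motion
Basement: light 
Lab-B: humidity 
Lab-B: pressure 
Lab-B: temp     
Basement: sound 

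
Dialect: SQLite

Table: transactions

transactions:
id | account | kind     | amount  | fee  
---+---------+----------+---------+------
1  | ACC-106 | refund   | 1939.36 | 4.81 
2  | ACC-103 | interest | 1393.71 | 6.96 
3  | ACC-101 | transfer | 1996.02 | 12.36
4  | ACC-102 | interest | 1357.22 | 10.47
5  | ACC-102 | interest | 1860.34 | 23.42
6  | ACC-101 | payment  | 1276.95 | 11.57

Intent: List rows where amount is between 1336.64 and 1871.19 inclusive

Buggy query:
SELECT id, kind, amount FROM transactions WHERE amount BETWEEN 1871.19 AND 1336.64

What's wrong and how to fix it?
Bug: The bounds are reversed; BETWEEN a AND b requires a <= b to match anything

Fix: Write BETWEEN 1336.64 AND 1871.19

Corrected query:
SELECT id, kind, amount FROM transactions WHERE amount BETWEEN 1336.64 AND 1871.19

Result:
id | kind     | amount 
---+----------+--------
2  | interest | 1393.71
4  | interest | 1357.22
5  | interest | 1860.34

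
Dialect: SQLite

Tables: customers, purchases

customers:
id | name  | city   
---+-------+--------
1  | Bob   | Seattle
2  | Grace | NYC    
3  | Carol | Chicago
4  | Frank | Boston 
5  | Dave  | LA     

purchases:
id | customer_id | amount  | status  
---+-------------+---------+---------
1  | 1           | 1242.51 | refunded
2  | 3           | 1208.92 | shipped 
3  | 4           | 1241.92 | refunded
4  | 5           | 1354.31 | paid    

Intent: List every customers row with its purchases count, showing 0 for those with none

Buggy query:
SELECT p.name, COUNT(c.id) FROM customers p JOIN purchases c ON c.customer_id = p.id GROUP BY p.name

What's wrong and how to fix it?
Bug: INNER JOIN drops customers rows that have no matching purchases rows

Fix: Use LEFT JOIN so parents without children still appear (COUNT(c.id) gives 0)

Corrected query:
SELECT p.name, COUNT(c.id) FROM customers p LEFT JOIN purchases c ON c.customer_id = p.id GROUP BY p.name

Result:
name  | COUNT(c.id)
------+------------
Bob   | 1          
Carol | 1          
Dave  | 1          
Frank | 1          
Grace | 0          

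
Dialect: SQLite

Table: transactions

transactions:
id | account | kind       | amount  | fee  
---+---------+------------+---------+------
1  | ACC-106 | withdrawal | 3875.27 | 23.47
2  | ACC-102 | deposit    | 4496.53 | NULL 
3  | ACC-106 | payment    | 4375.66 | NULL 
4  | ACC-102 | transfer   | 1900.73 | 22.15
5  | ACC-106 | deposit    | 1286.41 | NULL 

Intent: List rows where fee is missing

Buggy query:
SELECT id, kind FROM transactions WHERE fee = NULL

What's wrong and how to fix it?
Bug: '= NULL' is always unknown in SQL three-valued logic, so no rows match

Fix: Replace '= NULL' with 'IS NULL'

Corrected query:
SELECT id, kind FROM transactions WHERE fee IS NULL

Result:
id | kind   
---+--------
2  | deposit
3  | payment
5  | deposit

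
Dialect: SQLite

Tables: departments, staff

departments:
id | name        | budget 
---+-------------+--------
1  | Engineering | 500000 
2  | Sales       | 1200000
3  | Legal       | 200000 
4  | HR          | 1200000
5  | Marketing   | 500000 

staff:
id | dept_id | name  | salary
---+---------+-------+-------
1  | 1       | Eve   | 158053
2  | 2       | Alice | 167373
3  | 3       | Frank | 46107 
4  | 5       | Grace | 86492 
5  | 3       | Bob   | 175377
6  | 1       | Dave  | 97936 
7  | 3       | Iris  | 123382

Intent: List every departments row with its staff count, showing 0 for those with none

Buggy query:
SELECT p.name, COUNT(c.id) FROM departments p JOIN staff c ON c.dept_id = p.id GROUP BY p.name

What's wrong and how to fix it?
Bug: An inner join excludes parents with zero children

Fix: Use LEFT JOIN so parents without children still appear (COUNT(c.id) gives 0)

Corrected query:
SELECT p.name, COUNT(c.id) FROM departments p LEFT JOIN staff c ON c.dept_id = p.id GROUP BY p.name

Result:
name        | COUNT(c.id)
------------+------------
Engineering | 2          
HR          | 0          
Legal       | 3          
Marketing   | 1          
Sales       | 1          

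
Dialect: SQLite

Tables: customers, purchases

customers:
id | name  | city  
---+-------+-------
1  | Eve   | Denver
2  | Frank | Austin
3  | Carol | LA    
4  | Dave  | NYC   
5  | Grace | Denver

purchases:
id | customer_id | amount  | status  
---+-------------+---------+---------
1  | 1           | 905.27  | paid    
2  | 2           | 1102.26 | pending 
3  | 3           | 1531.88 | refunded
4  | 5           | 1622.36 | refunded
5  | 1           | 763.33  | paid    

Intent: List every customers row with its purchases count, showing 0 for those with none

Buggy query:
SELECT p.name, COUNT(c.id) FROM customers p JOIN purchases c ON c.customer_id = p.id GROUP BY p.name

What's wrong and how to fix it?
Bug: INNER JOIN drops customers rows that have no matching purchases rows

Fix: Use LEFT JOIN so parents without children still appear (COUNT(c.id) gives 0)

Corrected query:
SELECT p.name, COUNT(c.id) FROM customers p LEFT JOIN purchases c ON c.customer_id = p.id GROUP BY p.name

Result:
name  | COUNT(c.id)
------+------------
Carol | 1          
Dave  | 0          
Eve   | 2          
Frank | 1          
Grace | 1          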